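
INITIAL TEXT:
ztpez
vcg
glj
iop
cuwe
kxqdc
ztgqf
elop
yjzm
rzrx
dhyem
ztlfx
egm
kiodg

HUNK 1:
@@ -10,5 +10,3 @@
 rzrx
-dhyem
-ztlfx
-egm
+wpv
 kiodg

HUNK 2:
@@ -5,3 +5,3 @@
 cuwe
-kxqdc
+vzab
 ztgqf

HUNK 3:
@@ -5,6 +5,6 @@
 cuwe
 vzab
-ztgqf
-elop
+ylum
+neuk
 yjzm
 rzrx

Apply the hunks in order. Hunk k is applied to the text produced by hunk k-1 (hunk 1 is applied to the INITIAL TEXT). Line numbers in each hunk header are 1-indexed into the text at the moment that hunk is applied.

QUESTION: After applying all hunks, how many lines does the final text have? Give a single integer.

Answer: 12

Derivation:
Hunk 1: at line 10 remove [dhyem,ztlfx,egm] add [wpv] -> 12 lines: ztpez vcg glj iop cuwe kxqdc ztgqf elop yjzm rzrx wpv kiodg
Hunk 2: at line 5 remove [kxqdc] add [vzab] -> 12 lines: ztpez vcg glj iop cuwe vzab ztgqf elop yjzm rzrx wpv kiodg
Hunk 3: at line 5 remove [ztgqf,elop] add [ylum,neuk] -> 12 lines: ztpez vcg glj iop cuwe vzab ylum neuk yjzm rzrx wpv kiodg
Final line count: 12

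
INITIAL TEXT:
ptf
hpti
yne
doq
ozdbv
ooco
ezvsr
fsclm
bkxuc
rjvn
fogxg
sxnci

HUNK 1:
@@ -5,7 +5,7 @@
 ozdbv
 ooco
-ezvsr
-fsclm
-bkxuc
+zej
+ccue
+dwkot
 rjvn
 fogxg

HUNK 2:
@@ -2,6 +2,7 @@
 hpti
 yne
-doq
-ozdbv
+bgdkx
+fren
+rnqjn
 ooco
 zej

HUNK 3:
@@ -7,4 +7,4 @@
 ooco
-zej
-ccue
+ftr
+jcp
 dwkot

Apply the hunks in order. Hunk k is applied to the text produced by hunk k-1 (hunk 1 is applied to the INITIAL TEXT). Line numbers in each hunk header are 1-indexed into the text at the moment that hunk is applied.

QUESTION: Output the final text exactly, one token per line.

Hunk 1: at line 5 remove [ezvsr,fsclm,bkxuc] add [zej,ccue,dwkot] -> 12 lines: ptf hpti yne doq ozdbv ooco zej ccue dwkot rjvn fogxg sxnci
Hunk 2: at line 2 remove [doq,ozdbv] add [bgdkx,fren,rnqjn] -> 13 lines: ptf hpti yne bgdkx fren rnqjn ooco zej ccue dwkot rjvn fogxg sxnci
Hunk 3: at line 7 remove [zej,ccue] add [ftr,jcp] -> 13 lines: ptf hpti yne bgdkx fren rnqjn ooco ftr jcp dwkot rjvn fogxg sxnci

Answer: ptf
hpti
yne
bgdkx
fren
rnqjn
ooco
ftr
jcp
dwkot
rjvn
fogxg
sxnci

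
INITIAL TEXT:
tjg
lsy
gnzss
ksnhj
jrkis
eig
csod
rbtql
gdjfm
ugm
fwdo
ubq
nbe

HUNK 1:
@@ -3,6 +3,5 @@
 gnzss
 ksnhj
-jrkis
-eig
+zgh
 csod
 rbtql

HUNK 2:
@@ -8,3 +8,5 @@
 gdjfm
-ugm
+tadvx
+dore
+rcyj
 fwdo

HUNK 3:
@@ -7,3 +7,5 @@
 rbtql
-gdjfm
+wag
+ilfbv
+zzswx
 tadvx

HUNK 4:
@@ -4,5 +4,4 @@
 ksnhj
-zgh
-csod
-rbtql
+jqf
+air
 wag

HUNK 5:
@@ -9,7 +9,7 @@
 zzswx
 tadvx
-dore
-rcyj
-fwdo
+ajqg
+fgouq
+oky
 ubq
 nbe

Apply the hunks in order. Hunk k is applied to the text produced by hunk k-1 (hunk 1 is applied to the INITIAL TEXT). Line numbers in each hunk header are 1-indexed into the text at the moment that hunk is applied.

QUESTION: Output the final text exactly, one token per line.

Hunk 1: at line 3 remove [jrkis,eig] add [zgh] -> 12 lines: tjg lsy gnzss ksnhj zgh csod rbtql gdjfm ugm fwdo ubq nbe
Hunk 2: at line 8 remove [ugm] add [tadvx,dore,rcyj] -> 14 lines: tjg lsy gnzss ksnhj zgh csod rbtql gdjfm tadvx dore rcyj fwdo ubq nbe
Hunk 3: at line 7 remove [gdjfm] add [wag,ilfbv,zzswx] -> 16 lines: tjg lsy gnzss ksnhj zgh csod rbtql wag ilfbv zzswx tadvx dore rcyj fwdo ubq nbe
Hunk 4: at line 4 remove [zgh,csod,rbtql] add [jqf,air] -> 15 lines: tjg lsy gnzss ksnhj jqf air wag ilfbv zzswx tadvx dore rcyj fwdo ubq nbe
Hunk 5: at line 9 remove [dore,rcyj,fwdo] add [ajqg,fgouq,oky] -> 15 lines: tjg lsy gnzss ksnhj jqf air wag ilfbv zzswx tadvx ajqg fgouq oky ubq nbe

Answer: tjg
lsy
gnzss
ksnhj
jqf
air
wag
ilfbv
zzswx
tadvx
ajqg
fgouq
oky
ubq
nbe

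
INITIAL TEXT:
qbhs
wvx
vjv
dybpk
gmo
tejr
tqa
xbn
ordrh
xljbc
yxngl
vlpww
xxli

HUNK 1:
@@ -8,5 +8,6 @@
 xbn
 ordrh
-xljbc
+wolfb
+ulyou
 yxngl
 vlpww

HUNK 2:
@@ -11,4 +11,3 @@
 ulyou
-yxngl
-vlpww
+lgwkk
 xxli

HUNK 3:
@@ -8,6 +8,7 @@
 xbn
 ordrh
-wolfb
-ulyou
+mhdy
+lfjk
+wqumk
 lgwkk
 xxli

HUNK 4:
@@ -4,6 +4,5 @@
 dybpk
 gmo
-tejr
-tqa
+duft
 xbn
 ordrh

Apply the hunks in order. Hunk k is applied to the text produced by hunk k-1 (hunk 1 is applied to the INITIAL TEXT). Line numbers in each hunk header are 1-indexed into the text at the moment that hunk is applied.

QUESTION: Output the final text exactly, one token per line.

Hunk 1: at line 8 remove [xljbc] add [wolfb,ulyou] -> 14 lines: qbhs wvx vjv dybpk gmo tejr tqa xbn ordrh wolfb ulyou yxngl vlpww xxli
Hunk 2: at line 11 remove [yxngl,vlpww] add [lgwkk] -> 13 lines: qbhs wvx vjv dybpk gmo tejr tqa xbn ordrh wolfb ulyou lgwkk xxli
Hunk 3: at line 8 remove [wolfb,ulyou] add [mhdy,lfjk,wqumk] -> 14 lines: qbhs wvx vjv dybpk gmo tejr tqa xbn ordrh mhdy lfjk wqumk lgwkk xxli
Hunk 4: at line 4 remove [tejr,tqa] add [duft] -> 13 lines: qbhs wvx vjv dybpk gmo duft xbn ordrh mhdy lfjk wqumk lgwkk xxli

Answer: qbhs
wvx
vjv
dybpk
gmo
duft
xbn
ordrh
mhdy
lfjk
wqumk
lgwkk
xxli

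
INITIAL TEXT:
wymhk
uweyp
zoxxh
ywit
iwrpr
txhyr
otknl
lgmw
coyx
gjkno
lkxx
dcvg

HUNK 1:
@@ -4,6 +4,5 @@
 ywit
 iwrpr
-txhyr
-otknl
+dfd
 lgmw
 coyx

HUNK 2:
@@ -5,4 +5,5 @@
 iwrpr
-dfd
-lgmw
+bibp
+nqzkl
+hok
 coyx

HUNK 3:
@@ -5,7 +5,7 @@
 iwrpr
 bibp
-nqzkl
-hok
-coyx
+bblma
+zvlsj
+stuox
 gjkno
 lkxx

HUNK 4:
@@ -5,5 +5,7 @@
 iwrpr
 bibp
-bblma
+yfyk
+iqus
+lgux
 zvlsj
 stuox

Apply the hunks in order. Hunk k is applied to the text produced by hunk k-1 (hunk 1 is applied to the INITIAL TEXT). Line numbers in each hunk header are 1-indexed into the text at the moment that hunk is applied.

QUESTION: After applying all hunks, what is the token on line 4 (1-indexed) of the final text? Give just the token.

Answer: ywit

Derivation:
Hunk 1: at line 4 remove [txhyr,otknl] add [dfd] -> 11 lines: wymhk uweyp zoxxh ywit iwrpr dfd lgmw coyx gjkno lkxx dcvg
Hunk 2: at line 5 remove [dfd,lgmw] add [bibp,nqzkl,hok] -> 12 lines: wymhk uweyp zoxxh ywit iwrpr bibp nqzkl hok coyx gjkno lkxx dcvg
Hunk 3: at line 5 remove [nqzkl,hok,coyx] add [bblma,zvlsj,stuox] -> 12 lines: wymhk uweyp zoxxh ywit iwrpr bibp bblma zvlsj stuox gjkno lkxx dcvg
Hunk 4: at line 5 remove [bblma] add [yfyk,iqus,lgux] -> 14 lines: wymhk uweyp zoxxh ywit iwrpr bibp yfyk iqus lgux zvlsj stuox gjkno lkxx dcvg
Final line 4: ywit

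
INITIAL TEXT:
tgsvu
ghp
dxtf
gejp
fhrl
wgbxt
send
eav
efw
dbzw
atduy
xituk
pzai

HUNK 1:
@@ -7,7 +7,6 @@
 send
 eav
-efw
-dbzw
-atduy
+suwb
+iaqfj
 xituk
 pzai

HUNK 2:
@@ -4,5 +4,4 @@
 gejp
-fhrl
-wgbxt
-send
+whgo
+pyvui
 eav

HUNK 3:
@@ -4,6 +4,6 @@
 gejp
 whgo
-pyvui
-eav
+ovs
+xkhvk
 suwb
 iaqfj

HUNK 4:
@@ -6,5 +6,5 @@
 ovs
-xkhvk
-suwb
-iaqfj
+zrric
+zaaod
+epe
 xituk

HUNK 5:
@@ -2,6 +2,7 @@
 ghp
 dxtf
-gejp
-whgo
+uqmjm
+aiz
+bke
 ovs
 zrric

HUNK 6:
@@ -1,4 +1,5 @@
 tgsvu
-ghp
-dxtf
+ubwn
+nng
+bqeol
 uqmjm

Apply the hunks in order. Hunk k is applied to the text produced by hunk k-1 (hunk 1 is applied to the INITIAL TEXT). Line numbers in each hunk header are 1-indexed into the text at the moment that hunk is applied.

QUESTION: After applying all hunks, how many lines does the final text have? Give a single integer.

Answer: 13

Derivation:
Hunk 1: at line 7 remove [efw,dbzw,atduy] add [suwb,iaqfj] -> 12 lines: tgsvu ghp dxtf gejp fhrl wgbxt send eav suwb iaqfj xituk pzai
Hunk 2: at line 4 remove [fhrl,wgbxt,send] add [whgo,pyvui] -> 11 lines: tgsvu ghp dxtf gejp whgo pyvui eav suwb iaqfj xituk pzai
Hunk 3: at line 4 remove [pyvui,eav] add [ovs,xkhvk] -> 11 lines: tgsvu ghp dxtf gejp whgo ovs xkhvk suwb iaqfj xituk pzai
Hunk 4: at line 6 remove [xkhvk,suwb,iaqfj] add [zrric,zaaod,epe] -> 11 lines: tgsvu ghp dxtf gejp whgo ovs zrric zaaod epe xituk pzai
Hunk 5: at line 2 remove [gejp,whgo] add [uqmjm,aiz,bke] -> 12 lines: tgsvu ghp dxtf uqmjm aiz bke ovs zrric zaaod epe xituk pzai
Hunk 6: at line 1 remove [ghp,dxtf] add [ubwn,nng,bqeol] -> 13 lines: tgsvu ubwn nng bqeol uqmjm aiz bke ovs zrric zaaod epe xituk pzai
Final line count: 13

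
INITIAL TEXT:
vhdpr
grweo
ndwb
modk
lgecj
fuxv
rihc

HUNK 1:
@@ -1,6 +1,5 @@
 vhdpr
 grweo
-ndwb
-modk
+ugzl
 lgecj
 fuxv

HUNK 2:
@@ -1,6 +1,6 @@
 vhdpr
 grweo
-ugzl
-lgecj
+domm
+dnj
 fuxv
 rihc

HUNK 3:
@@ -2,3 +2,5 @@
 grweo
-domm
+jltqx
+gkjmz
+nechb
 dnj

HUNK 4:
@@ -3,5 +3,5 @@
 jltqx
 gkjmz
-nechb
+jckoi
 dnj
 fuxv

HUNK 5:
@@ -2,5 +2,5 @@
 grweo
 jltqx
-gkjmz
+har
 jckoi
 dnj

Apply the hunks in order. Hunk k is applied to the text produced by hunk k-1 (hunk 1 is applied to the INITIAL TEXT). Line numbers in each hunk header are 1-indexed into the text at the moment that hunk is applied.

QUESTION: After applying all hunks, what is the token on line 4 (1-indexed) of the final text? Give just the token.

Hunk 1: at line 1 remove [ndwb,modk] add [ugzl] -> 6 lines: vhdpr grweo ugzl lgecj fuxv rihc
Hunk 2: at line 1 remove [ugzl,lgecj] add [domm,dnj] -> 6 lines: vhdpr grweo domm dnj fuxv rihc
Hunk 3: at line 2 remove [domm] add [jltqx,gkjmz,nechb] -> 8 lines: vhdpr grweo jltqx gkjmz nechb dnj fuxv rihc
Hunk 4: at line 3 remove [nechb] add [jckoi] -> 8 lines: vhdpr grweo jltqx gkjmz jckoi dnj fuxv rihc
Hunk 5: at line 2 remove [gkjmz] add [har] -> 8 lines: vhdpr grweo jltqx har jckoi dnj fuxv rihc
Final line 4: har

Answer: har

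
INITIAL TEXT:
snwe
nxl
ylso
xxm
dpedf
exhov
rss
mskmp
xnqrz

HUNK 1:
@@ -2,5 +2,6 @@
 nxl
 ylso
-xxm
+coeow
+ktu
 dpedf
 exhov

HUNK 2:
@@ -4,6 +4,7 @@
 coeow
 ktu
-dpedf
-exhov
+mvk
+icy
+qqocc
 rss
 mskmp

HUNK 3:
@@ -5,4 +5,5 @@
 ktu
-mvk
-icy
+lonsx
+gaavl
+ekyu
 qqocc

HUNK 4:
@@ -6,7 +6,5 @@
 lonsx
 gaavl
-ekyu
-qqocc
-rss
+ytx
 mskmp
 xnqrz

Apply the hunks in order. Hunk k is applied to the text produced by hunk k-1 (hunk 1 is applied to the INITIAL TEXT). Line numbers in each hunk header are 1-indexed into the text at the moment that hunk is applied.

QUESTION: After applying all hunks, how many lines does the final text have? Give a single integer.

Hunk 1: at line 2 remove [xxm] add [coeow,ktu] -> 10 lines: snwe nxl ylso coeow ktu dpedf exhov rss mskmp xnqrz
Hunk 2: at line 4 remove [dpedf,exhov] add [mvk,icy,qqocc] -> 11 lines: snwe nxl ylso coeow ktu mvk icy qqocc rss mskmp xnqrz
Hunk 3: at line 5 remove [mvk,icy] add [lonsx,gaavl,ekyu] -> 12 lines: snwe nxl ylso coeow ktu lonsx gaavl ekyu qqocc rss mskmp xnqrz
Hunk 4: at line 6 remove [ekyu,qqocc,rss] add [ytx] -> 10 lines: snwe nxl ylso coeow ktu lonsx gaavl ytx mskmp xnqrz
Final line count: 10

Answer: 10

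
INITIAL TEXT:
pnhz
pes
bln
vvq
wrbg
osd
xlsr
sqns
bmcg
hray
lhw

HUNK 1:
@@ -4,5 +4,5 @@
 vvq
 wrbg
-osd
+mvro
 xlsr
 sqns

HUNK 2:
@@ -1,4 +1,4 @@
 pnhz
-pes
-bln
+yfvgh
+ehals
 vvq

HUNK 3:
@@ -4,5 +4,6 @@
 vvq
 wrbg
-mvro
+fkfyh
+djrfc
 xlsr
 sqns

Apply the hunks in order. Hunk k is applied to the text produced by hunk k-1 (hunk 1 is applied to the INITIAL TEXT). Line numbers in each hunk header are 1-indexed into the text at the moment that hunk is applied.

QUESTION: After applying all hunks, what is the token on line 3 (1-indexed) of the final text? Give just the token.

Answer: ehals

Derivation:
Hunk 1: at line 4 remove [osd] add [mvro] -> 11 lines: pnhz pes bln vvq wrbg mvro xlsr sqns bmcg hray lhw
Hunk 2: at line 1 remove [pes,bln] add [yfvgh,ehals] -> 11 lines: pnhz yfvgh ehals vvq wrbg mvro xlsr sqns bmcg hray lhw
Hunk 3: at line 4 remove [mvro] add [fkfyh,djrfc] -> 12 lines: pnhz yfvgh ehals vvq wrbg fkfyh djrfc xlsr sqns bmcg hray lhw
Final line 3: ehals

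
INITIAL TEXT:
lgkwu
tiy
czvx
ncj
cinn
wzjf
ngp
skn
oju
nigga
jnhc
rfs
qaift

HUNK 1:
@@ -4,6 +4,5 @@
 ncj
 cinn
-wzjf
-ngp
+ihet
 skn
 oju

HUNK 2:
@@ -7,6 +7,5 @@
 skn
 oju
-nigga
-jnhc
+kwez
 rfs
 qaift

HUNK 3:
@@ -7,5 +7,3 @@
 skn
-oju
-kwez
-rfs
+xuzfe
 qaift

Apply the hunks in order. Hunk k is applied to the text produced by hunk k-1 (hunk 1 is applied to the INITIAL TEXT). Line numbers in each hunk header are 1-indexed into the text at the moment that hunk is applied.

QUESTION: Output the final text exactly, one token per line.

Answer: lgkwu
tiy
czvx
ncj
cinn
ihet
skn
xuzfe
qaift

Derivation:
Hunk 1: at line 4 remove [wzjf,ngp] add [ihet] -> 12 lines: lgkwu tiy czvx ncj cinn ihet skn oju nigga jnhc rfs qaift
Hunk 2: at line 7 remove [nigga,jnhc] add [kwez] -> 11 lines: lgkwu tiy czvx ncj cinn ihet skn oju kwez rfs qaift
Hunk 3: at line 7 remove [oju,kwez,rfs] add [xuzfe] -> 9 lines: lgkwu tiy czvx ncj cinn ihet skn xuzfe qaift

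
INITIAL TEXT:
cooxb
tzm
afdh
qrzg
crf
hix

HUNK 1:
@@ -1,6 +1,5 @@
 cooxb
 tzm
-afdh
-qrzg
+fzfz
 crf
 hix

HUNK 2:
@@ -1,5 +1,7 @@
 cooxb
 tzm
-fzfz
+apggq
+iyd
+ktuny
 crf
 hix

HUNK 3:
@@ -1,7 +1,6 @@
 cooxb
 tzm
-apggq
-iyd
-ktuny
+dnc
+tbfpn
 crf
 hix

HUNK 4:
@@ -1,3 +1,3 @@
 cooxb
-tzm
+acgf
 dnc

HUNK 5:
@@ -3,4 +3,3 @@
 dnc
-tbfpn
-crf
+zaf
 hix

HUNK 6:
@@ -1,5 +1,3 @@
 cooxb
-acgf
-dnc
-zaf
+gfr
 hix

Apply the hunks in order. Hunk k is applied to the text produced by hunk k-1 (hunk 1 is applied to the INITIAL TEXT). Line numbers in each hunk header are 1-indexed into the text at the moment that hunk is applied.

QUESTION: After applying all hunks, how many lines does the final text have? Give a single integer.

Answer: 3

Derivation:
Hunk 1: at line 1 remove [afdh,qrzg] add [fzfz] -> 5 lines: cooxb tzm fzfz crf hix
Hunk 2: at line 1 remove [fzfz] add [apggq,iyd,ktuny] -> 7 lines: cooxb tzm apggq iyd ktuny crf hix
Hunk 3: at line 1 remove [apggq,iyd,ktuny] add [dnc,tbfpn] -> 6 lines: cooxb tzm dnc tbfpn crf hix
Hunk 4: at line 1 remove [tzm] add [acgf] -> 6 lines: cooxb acgf dnc tbfpn crf hix
Hunk 5: at line 3 remove [tbfpn,crf] add [zaf] -> 5 lines: cooxb acgf dnc zaf hix
Hunk 6: at line 1 remove [acgf,dnc,zaf] add [gfr] -> 3 lines: cooxb gfr hix
Final line count: 3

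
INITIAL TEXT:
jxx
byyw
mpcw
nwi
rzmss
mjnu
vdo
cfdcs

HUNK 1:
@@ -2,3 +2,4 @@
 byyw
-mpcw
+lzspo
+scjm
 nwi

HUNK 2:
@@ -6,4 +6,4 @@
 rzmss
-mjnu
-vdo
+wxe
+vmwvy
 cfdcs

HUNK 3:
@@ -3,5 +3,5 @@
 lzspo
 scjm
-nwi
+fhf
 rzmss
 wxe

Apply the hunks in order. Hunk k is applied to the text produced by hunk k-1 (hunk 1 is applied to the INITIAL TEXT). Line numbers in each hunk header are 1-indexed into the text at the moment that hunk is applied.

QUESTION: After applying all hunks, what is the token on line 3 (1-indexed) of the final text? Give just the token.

Hunk 1: at line 2 remove [mpcw] add [lzspo,scjm] -> 9 lines: jxx byyw lzspo scjm nwi rzmss mjnu vdo cfdcs
Hunk 2: at line 6 remove [mjnu,vdo] add [wxe,vmwvy] -> 9 lines: jxx byyw lzspo scjm nwi rzmss wxe vmwvy cfdcs
Hunk 3: at line 3 remove [nwi] add [fhf] -> 9 lines: jxx byyw lzspo scjm fhf rzmss wxe vmwvy cfdcs
Final line 3: lzspo

Answer: lzspo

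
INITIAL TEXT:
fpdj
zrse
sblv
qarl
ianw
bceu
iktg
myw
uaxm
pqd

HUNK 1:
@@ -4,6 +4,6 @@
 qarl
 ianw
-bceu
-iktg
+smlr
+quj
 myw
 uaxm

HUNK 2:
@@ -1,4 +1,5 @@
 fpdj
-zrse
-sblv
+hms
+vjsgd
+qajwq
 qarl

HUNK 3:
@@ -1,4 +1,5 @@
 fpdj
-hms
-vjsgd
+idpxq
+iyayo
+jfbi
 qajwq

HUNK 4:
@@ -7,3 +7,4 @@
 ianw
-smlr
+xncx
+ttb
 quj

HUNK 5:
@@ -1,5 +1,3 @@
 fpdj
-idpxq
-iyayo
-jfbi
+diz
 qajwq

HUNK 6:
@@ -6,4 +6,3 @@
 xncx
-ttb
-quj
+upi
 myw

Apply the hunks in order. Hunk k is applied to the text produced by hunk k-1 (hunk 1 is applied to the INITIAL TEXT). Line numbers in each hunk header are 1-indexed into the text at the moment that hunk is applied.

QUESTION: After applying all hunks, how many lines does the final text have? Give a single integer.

Answer: 10

Derivation:
Hunk 1: at line 4 remove [bceu,iktg] add [smlr,quj] -> 10 lines: fpdj zrse sblv qarl ianw smlr quj myw uaxm pqd
Hunk 2: at line 1 remove [zrse,sblv] add [hms,vjsgd,qajwq] -> 11 lines: fpdj hms vjsgd qajwq qarl ianw smlr quj myw uaxm pqd
Hunk 3: at line 1 remove [hms,vjsgd] add [idpxq,iyayo,jfbi] -> 12 lines: fpdj idpxq iyayo jfbi qajwq qarl ianw smlr quj myw uaxm pqd
Hunk 4: at line 7 remove [smlr] add [xncx,ttb] -> 13 lines: fpdj idpxq iyayo jfbi qajwq qarl ianw xncx ttb quj myw uaxm pqd
Hunk 5: at line 1 remove [idpxq,iyayo,jfbi] add [diz] -> 11 lines: fpdj diz qajwq qarl ianw xncx ttb quj myw uaxm pqd
Hunk 6: at line 6 remove [ttb,quj] add [upi] -> 10 lines: fpdj diz qajwq qarl ianw xncx upi myw uaxm pqd
Final line count: 10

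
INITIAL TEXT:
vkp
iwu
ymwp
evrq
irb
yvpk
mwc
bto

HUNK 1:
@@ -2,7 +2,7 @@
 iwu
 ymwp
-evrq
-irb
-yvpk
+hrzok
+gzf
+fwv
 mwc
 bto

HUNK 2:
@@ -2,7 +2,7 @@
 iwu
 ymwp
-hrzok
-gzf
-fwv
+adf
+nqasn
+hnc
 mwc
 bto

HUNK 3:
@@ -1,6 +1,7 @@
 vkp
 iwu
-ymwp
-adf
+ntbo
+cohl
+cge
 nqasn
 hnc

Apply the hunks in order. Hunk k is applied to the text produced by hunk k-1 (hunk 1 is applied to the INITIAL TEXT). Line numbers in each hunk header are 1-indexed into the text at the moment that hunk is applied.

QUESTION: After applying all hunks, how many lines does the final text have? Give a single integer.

Hunk 1: at line 2 remove [evrq,irb,yvpk] add [hrzok,gzf,fwv] -> 8 lines: vkp iwu ymwp hrzok gzf fwv mwc bto
Hunk 2: at line 2 remove [hrzok,gzf,fwv] add [adf,nqasn,hnc] -> 8 lines: vkp iwu ymwp adf nqasn hnc mwc bto
Hunk 3: at line 1 remove [ymwp,adf] add [ntbo,cohl,cge] -> 9 lines: vkp iwu ntbo cohl cge nqasn hnc mwc bto
Final line count: 9

Answer: 9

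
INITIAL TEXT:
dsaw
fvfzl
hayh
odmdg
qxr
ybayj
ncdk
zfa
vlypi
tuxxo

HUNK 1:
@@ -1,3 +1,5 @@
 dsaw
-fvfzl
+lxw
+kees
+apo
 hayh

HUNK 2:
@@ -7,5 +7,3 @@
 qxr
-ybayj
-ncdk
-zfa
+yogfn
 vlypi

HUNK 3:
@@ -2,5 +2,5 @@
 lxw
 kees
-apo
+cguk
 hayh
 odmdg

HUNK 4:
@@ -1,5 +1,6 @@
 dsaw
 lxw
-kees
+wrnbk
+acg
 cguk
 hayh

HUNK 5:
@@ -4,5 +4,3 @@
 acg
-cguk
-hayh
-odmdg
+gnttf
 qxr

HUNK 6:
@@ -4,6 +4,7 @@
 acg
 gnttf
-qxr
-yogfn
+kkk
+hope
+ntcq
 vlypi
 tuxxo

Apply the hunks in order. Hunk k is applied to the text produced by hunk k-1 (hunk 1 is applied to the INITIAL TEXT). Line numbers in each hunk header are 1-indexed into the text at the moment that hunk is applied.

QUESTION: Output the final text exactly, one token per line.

Hunk 1: at line 1 remove [fvfzl] add [lxw,kees,apo] -> 12 lines: dsaw lxw kees apo hayh odmdg qxr ybayj ncdk zfa vlypi tuxxo
Hunk 2: at line 7 remove [ybayj,ncdk,zfa] add [yogfn] -> 10 lines: dsaw lxw kees apo hayh odmdg qxr yogfn vlypi tuxxo
Hunk 3: at line 2 remove [apo] add [cguk] -> 10 lines: dsaw lxw kees cguk hayh odmdg qxr yogfn vlypi tuxxo
Hunk 4: at line 1 remove [kees] add [wrnbk,acg] -> 11 lines: dsaw lxw wrnbk acg cguk hayh odmdg qxr yogfn vlypi tuxxo
Hunk 5: at line 4 remove [cguk,hayh,odmdg] add [gnttf] -> 9 lines: dsaw lxw wrnbk acg gnttf qxr yogfn vlypi tuxxo
Hunk 6: at line 4 remove [qxr,yogfn] add [kkk,hope,ntcq] -> 10 lines: dsaw lxw wrnbk acg gnttf kkk hope ntcq vlypi tuxxo

Answer: dsaw
lxw
wrnbk
acg
gnttf
kkk
hope
ntcq
vlypi
tuxxo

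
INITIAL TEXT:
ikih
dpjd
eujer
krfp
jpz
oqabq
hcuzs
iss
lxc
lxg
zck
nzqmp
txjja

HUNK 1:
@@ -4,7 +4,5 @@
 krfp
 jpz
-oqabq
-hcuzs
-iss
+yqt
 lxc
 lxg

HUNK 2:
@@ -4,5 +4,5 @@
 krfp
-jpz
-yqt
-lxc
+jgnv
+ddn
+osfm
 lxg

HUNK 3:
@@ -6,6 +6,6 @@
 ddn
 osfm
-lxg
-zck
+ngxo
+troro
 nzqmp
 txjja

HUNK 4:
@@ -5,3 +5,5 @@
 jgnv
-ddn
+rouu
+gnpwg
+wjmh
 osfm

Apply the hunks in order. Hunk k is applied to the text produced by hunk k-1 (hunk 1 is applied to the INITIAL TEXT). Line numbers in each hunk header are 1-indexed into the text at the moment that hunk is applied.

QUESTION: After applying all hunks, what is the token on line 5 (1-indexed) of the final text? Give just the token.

Hunk 1: at line 4 remove [oqabq,hcuzs,iss] add [yqt] -> 11 lines: ikih dpjd eujer krfp jpz yqt lxc lxg zck nzqmp txjja
Hunk 2: at line 4 remove [jpz,yqt,lxc] add [jgnv,ddn,osfm] -> 11 lines: ikih dpjd eujer krfp jgnv ddn osfm lxg zck nzqmp txjja
Hunk 3: at line 6 remove [lxg,zck] add [ngxo,troro] -> 11 lines: ikih dpjd eujer krfp jgnv ddn osfm ngxo troro nzqmp txjja
Hunk 4: at line 5 remove [ddn] add [rouu,gnpwg,wjmh] -> 13 lines: ikih dpjd eujer krfp jgnv rouu gnpwg wjmh osfm ngxo troro nzqmp txjja
Final line 5: jgnv

Answer: jgnv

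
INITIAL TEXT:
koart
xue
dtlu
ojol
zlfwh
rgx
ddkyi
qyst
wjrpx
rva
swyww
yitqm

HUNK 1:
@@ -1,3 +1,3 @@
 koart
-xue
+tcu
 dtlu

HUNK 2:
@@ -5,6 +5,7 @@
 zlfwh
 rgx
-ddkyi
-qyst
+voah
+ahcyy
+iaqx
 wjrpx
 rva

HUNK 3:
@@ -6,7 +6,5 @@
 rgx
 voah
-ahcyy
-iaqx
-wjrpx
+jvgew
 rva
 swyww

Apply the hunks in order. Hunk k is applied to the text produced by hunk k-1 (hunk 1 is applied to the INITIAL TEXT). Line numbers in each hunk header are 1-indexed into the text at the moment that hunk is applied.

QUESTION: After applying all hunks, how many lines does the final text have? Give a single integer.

Hunk 1: at line 1 remove [xue] add [tcu] -> 12 lines: koart tcu dtlu ojol zlfwh rgx ddkyi qyst wjrpx rva swyww yitqm
Hunk 2: at line 5 remove [ddkyi,qyst] add [voah,ahcyy,iaqx] -> 13 lines: koart tcu dtlu ojol zlfwh rgx voah ahcyy iaqx wjrpx rva swyww yitqm
Hunk 3: at line 6 remove [ahcyy,iaqx,wjrpx] add [jvgew] -> 11 lines: koart tcu dtlu ojol zlfwh rgx voah jvgew rva swyww yitqm
Final line count: 11

Answer: 11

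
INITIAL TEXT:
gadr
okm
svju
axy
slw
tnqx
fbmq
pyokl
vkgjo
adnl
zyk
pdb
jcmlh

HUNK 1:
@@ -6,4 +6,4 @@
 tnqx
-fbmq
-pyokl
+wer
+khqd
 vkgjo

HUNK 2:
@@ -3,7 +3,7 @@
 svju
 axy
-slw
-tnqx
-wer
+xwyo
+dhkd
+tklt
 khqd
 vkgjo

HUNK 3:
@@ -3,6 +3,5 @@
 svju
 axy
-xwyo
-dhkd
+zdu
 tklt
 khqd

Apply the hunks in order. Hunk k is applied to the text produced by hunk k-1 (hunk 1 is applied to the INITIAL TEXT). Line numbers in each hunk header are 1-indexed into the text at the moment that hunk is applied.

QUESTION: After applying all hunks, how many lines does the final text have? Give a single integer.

Hunk 1: at line 6 remove [fbmq,pyokl] add [wer,khqd] -> 13 lines: gadr okm svju axy slw tnqx wer khqd vkgjo adnl zyk pdb jcmlh
Hunk 2: at line 3 remove [slw,tnqx,wer] add [xwyo,dhkd,tklt] -> 13 lines: gadr okm svju axy xwyo dhkd tklt khqd vkgjo adnl zyk pdb jcmlh
Hunk 3: at line 3 remove [xwyo,dhkd] add [zdu] -> 12 lines: gadr okm svju axy zdu tklt khqd vkgjo adnl zyk pdb jcmlh
Final line count: 12

Answer: 12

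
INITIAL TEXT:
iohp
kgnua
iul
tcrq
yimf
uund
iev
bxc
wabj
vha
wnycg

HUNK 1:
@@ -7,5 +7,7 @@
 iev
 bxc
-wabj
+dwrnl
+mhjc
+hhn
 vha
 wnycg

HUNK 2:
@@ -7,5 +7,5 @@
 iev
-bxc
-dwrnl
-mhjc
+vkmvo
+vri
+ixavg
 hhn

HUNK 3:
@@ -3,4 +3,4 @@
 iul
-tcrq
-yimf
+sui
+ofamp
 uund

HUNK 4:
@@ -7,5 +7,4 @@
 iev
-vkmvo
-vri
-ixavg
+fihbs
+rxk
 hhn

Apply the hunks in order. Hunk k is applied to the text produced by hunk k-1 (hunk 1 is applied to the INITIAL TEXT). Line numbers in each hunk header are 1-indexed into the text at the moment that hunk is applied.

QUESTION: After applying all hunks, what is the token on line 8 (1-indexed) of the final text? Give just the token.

Hunk 1: at line 7 remove [wabj] add [dwrnl,mhjc,hhn] -> 13 lines: iohp kgnua iul tcrq yimf uund iev bxc dwrnl mhjc hhn vha wnycg
Hunk 2: at line 7 remove [bxc,dwrnl,mhjc] add [vkmvo,vri,ixavg] -> 13 lines: iohp kgnua iul tcrq yimf uund iev vkmvo vri ixavg hhn vha wnycg
Hunk 3: at line 3 remove [tcrq,yimf] add [sui,ofamp] -> 13 lines: iohp kgnua iul sui ofamp uund iev vkmvo vri ixavg hhn vha wnycg
Hunk 4: at line 7 remove [vkmvo,vri,ixavg] add [fihbs,rxk] -> 12 lines: iohp kgnua iul sui ofamp uund iev fihbs rxk hhn vha wnycg
Final line 8: fihbs

Answer: fihbs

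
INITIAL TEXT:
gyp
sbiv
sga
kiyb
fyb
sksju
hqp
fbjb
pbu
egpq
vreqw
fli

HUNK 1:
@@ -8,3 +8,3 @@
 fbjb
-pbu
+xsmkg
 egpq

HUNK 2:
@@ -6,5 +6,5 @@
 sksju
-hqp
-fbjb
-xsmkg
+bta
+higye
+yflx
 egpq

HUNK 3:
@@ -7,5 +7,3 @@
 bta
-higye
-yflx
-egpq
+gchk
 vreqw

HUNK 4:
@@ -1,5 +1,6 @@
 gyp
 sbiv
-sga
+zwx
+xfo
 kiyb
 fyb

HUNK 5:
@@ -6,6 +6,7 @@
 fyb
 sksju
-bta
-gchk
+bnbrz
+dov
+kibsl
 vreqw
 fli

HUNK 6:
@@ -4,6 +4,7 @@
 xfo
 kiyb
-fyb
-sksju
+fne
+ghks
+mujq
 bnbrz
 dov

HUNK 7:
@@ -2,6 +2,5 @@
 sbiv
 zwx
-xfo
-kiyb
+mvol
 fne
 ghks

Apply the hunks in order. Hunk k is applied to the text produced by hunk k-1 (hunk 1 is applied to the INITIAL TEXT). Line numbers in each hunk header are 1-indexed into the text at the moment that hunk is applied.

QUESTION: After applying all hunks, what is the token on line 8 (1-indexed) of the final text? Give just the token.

Answer: bnbrz

Derivation:
Hunk 1: at line 8 remove [pbu] add [xsmkg] -> 12 lines: gyp sbiv sga kiyb fyb sksju hqp fbjb xsmkg egpq vreqw fli
Hunk 2: at line 6 remove [hqp,fbjb,xsmkg] add [bta,higye,yflx] -> 12 lines: gyp sbiv sga kiyb fyb sksju bta higye yflx egpq vreqw fli
Hunk 3: at line 7 remove [higye,yflx,egpq] add [gchk] -> 10 lines: gyp sbiv sga kiyb fyb sksju bta gchk vreqw fli
Hunk 4: at line 1 remove [sga] add [zwx,xfo] -> 11 lines: gyp sbiv zwx xfo kiyb fyb sksju bta gchk vreqw fli
Hunk 5: at line 6 remove [bta,gchk] add [bnbrz,dov,kibsl] -> 12 lines: gyp sbiv zwx xfo kiyb fyb sksju bnbrz dov kibsl vreqw fli
Hunk 6: at line 4 remove [fyb,sksju] add [fne,ghks,mujq] -> 13 lines: gyp sbiv zwx xfo kiyb fne ghks mujq bnbrz dov kibsl vreqw fli
Hunk 7: at line 2 remove [xfo,kiyb] add [mvol] -> 12 lines: gyp sbiv zwx mvol fne ghks mujq bnbrz dov kibsl vreqw fli
Final line 8: bnbrz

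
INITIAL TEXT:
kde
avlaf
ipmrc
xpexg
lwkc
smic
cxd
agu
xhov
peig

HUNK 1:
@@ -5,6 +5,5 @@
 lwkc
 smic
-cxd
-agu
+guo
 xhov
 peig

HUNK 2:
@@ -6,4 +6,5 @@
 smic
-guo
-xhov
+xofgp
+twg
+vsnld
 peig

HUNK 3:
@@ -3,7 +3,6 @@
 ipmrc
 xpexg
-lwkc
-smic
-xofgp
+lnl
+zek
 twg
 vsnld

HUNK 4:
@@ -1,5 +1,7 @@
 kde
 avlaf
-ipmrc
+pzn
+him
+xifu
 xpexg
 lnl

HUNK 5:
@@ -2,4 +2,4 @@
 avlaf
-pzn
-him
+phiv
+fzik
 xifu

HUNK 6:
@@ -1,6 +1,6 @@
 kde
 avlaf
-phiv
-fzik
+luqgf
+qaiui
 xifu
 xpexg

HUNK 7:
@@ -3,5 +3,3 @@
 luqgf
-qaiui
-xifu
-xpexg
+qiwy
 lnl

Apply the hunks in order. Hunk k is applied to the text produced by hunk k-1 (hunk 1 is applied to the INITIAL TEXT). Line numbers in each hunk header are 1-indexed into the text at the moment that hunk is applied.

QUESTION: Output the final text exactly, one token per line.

Answer: kde
avlaf
luqgf
qiwy
lnl
zek
twg
vsnld
peig

Derivation:
Hunk 1: at line 5 remove [cxd,agu] add [guo] -> 9 lines: kde avlaf ipmrc xpexg lwkc smic guo xhov peig
Hunk 2: at line 6 remove [guo,xhov] add [xofgp,twg,vsnld] -> 10 lines: kde avlaf ipmrc xpexg lwkc smic xofgp twg vsnld peig
Hunk 3: at line 3 remove [lwkc,smic,xofgp] add [lnl,zek] -> 9 lines: kde avlaf ipmrc xpexg lnl zek twg vsnld peig
Hunk 4: at line 1 remove [ipmrc] add [pzn,him,xifu] -> 11 lines: kde avlaf pzn him xifu xpexg lnl zek twg vsnld peig
Hunk 5: at line 2 remove [pzn,him] add [phiv,fzik] -> 11 lines: kde avlaf phiv fzik xifu xpexg lnl zek twg vsnld peig
Hunk 6: at line 1 remove [phiv,fzik] add [luqgf,qaiui] -> 11 lines: kde avlaf luqgf qaiui xifu xpexg lnl zek twg vsnld peig
Hunk 7: at line 3 remove [qaiui,xifu,xpexg] add [qiwy] -> 9 lines: kde avlaf luqgf qiwy lnl zek twg vsnld peig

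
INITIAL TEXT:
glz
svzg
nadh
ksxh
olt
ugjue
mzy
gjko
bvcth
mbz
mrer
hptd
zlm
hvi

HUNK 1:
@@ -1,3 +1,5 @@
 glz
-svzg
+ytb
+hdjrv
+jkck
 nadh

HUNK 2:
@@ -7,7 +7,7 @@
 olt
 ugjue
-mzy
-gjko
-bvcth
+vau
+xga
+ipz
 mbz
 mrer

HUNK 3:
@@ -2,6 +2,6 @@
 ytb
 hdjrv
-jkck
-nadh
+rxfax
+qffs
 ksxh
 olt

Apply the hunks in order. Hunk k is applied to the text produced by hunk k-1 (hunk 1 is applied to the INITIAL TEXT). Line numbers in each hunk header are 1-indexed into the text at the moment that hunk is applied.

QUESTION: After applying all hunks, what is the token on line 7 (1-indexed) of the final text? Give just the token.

Answer: olt

Derivation:
Hunk 1: at line 1 remove [svzg] add [ytb,hdjrv,jkck] -> 16 lines: glz ytb hdjrv jkck nadh ksxh olt ugjue mzy gjko bvcth mbz mrer hptd zlm hvi
Hunk 2: at line 7 remove [mzy,gjko,bvcth] add [vau,xga,ipz] -> 16 lines: glz ytb hdjrv jkck nadh ksxh olt ugjue vau xga ipz mbz mrer hptd zlm hvi
Hunk 3: at line 2 remove [jkck,nadh] add [rxfax,qffs] -> 16 lines: glz ytb hdjrv rxfax qffs ksxh olt ugjue vau xga ipz mbz mrer hptd zlm hvi
Final line 7: olt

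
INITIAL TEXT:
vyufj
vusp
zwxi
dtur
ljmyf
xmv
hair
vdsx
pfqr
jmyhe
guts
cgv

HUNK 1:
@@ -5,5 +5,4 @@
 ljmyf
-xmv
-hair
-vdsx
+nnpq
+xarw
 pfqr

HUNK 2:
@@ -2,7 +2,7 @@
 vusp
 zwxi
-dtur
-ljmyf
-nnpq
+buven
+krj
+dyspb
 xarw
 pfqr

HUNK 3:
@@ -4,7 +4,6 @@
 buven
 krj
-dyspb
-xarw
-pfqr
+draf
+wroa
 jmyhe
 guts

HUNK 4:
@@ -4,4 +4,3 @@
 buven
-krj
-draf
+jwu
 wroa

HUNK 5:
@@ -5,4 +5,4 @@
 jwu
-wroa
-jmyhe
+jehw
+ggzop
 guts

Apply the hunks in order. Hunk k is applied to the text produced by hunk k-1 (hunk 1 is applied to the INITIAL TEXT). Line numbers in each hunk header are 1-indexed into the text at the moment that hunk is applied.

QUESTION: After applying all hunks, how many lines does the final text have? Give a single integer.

Answer: 9

Derivation:
Hunk 1: at line 5 remove [xmv,hair,vdsx] add [nnpq,xarw] -> 11 lines: vyufj vusp zwxi dtur ljmyf nnpq xarw pfqr jmyhe guts cgv
Hunk 2: at line 2 remove [dtur,ljmyf,nnpq] add [buven,krj,dyspb] -> 11 lines: vyufj vusp zwxi buven krj dyspb xarw pfqr jmyhe guts cgv
Hunk 3: at line 4 remove [dyspb,xarw,pfqr] add [draf,wroa] -> 10 lines: vyufj vusp zwxi buven krj draf wroa jmyhe guts cgv
Hunk 4: at line 4 remove [krj,draf] add [jwu] -> 9 lines: vyufj vusp zwxi buven jwu wroa jmyhe guts cgv
Hunk 5: at line 5 remove [wroa,jmyhe] add [jehw,ggzop] -> 9 lines: vyufj vusp zwxi buven jwu jehw ggzop guts cgv
Final line count: 9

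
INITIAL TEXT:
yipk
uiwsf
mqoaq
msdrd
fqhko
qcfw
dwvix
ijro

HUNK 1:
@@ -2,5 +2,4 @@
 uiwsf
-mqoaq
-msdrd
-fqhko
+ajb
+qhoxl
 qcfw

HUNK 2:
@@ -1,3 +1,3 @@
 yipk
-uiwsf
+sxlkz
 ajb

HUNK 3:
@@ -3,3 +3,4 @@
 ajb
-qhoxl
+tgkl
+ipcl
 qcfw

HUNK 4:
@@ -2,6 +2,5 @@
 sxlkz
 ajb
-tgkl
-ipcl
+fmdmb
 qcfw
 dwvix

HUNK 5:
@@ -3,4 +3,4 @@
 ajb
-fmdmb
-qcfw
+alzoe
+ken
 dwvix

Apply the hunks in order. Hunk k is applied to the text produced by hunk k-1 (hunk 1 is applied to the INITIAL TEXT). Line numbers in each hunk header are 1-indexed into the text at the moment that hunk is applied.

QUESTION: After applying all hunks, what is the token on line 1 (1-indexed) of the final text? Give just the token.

Hunk 1: at line 2 remove [mqoaq,msdrd,fqhko] add [ajb,qhoxl] -> 7 lines: yipk uiwsf ajb qhoxl qcfw dwvix ijro
Hunk 2: at line 1 remove [uiwsf] add [sxlkz] -> 7 lines: yipk sxlkz ajb qhoxl qcfw dwvix ijro
Hunk 3: at line 3 remove [qhoxl] add [tgkl,ipcl] -> 8 lines: yipk sxlkz ajb tgkl ipcl qcfw dwvix ijro
Hunk 4: at line 2 remove [tgkl,ipcl] add [fmdmb] -> 7 lines: yipk sxlkz ajb fmdmb qcfw dwvix ijro
Hunk 5: at line 3 remove [fmdmb,qcfw] add [alzoe,ken] -> 7 lines: yipk sxlkz ajb alzoe ken dwvix ijro
Final line 1: yipk

Answer: yipk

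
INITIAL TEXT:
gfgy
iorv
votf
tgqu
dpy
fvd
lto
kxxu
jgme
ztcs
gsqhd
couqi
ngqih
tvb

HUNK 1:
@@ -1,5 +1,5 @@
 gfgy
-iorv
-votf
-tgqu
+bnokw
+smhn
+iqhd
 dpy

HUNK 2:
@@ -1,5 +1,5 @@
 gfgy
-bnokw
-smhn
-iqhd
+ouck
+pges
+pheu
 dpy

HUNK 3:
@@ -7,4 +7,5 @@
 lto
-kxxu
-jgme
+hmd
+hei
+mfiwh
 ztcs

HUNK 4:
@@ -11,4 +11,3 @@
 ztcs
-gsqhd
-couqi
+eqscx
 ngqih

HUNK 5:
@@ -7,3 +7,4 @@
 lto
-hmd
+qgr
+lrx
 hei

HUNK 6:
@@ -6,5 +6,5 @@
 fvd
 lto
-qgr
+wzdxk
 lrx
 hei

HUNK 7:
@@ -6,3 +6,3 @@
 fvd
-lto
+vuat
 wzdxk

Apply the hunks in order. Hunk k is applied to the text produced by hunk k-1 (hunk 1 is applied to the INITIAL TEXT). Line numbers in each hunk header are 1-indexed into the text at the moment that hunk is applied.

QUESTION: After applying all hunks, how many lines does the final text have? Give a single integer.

Answer: 15

Derivation:
Hunk 1: at line 1 remove [iorv,votf,tgqu] add [bnokw,smhn,iqhd] -> 14 lines: gfgy bnokw smhn iqhd dpy fvd lto kxxu jgme ztcs gsqhd couqi ngqih tvb
Hunk 2: at line 1 remove [bnokw,smhn,iqhd] add [ouck,pges,pheu] -> 14 lines: gfgy ouck pges pheu dpy fvd lto kxxu jgme ztcs gsqhd couqi ngqih tvb
Hunk 3: at line 7 remove [kxxu,jgme] add [hmd,hei,mfiwh] -> 15 lines: gfgy ouck pges pheu dpy fvd lto hmd hei mfiwh ztcs gsqhd couqi ngqih tvb
Hunk 4: at line 11 remove [gsqhd,couqi] add [eqscx] -> 14 lines: gfgy ouck pges pheu dpy fvd lto hmd hei mfiwh ztcs eqscx ngqih tvb
Hunk 5: at line 7 remove [hmd] add [qgr,lrx] -> 15 lines: gfgy ouck pges pheu dpy fvd lto qgr lrx hei mfiwh ztcs eqscx ngqih tvb
Hunk 6: at line 6 remove [qgr] add [wzdxk] -> 15 lines: gfgy ouck pges pheu dpy fvd lto wzdxk lrx hei mfiwh ztcs eqscx ngqih tvb
Hunk 7: at line 6 remove [lto] add [vuat] -> 15 lines: gfgy ouck pges pheu dpy fvd vuat wzdxk lrx hei mfiwh ztcs eqscx ngqih tvb
Final line count: 15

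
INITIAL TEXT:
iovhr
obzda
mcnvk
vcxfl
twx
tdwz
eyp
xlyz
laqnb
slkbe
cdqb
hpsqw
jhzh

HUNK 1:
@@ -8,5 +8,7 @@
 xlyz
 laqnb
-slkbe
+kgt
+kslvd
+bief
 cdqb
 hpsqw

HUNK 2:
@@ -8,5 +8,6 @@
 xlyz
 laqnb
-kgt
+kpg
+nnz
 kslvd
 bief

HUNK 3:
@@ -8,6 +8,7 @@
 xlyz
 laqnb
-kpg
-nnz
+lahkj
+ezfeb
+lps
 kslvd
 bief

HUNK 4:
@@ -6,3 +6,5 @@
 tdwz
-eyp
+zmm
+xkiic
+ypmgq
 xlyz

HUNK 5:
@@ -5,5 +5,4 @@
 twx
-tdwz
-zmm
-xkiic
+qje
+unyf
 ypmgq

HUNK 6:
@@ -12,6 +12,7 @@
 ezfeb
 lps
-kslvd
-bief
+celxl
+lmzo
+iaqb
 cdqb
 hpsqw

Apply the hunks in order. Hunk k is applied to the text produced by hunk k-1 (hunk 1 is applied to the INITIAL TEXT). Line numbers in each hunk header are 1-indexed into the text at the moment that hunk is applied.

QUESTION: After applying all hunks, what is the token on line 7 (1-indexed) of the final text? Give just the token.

Hunk 1: at line 8 remove [slkbe] add [kgt,kslvd,bief] -> 15 lines: iovhr obzda mcnvk vcxfl twx tdwz eyp xlyz laqnb kgt kslvd bief cdqb hpsqw jhzh
Hunk 2: at line 8 remove [kgt] add [kpg,nnz] -> 16 lines: iovhr obzda mcnvk vcxfl twx tdwz eyp xlyz laqnb kpg nnz kslvd bief cdqb hpsqw jhzh
Hunk 3: at line 8 remove [kpg,nnz] add [lahkj,ezfeb,lps] -> 17 lines: iovhr obzda mcnvk vcxfl twx tdwz eyp xlyz laqnb lahkj ezfeb lps kslvd bief cdqb hpsqw jhzh
Hunk 4: at line 6 remove [eyp] add [zmm,xkiic,ypmgq] -> 19 lines: iovhr obzda mcnvk vcxfl twx tdwz zmm xkiic ypmgq xlyz laqnb lahkj ezfeb lps kslvd bief cdqb hpsqw jhzh
Hunk 5: at line 5 remove [tdwz,zmm,xkiic] add [qje,unyf] -> 18 lines: iovhr obzda mcnvk vcxfl twx qje unyf ypmgq xlyz laqnb lahkj ezfeb lps kslvd bief cdqb hpsqw jhzh
Hunk 6: at line 12 remove [kslvd,bief] add [celxl,lmzo,iaqb] -> 19 lines: iovhr obzda mcnvk vcxfl twx qje unyf ypmgq xlyz laqnb lahkj ezfeb lps celxl lmzo iaqb cdqb hpsqw jhzh
Final line 7: unyf

Answer: unyf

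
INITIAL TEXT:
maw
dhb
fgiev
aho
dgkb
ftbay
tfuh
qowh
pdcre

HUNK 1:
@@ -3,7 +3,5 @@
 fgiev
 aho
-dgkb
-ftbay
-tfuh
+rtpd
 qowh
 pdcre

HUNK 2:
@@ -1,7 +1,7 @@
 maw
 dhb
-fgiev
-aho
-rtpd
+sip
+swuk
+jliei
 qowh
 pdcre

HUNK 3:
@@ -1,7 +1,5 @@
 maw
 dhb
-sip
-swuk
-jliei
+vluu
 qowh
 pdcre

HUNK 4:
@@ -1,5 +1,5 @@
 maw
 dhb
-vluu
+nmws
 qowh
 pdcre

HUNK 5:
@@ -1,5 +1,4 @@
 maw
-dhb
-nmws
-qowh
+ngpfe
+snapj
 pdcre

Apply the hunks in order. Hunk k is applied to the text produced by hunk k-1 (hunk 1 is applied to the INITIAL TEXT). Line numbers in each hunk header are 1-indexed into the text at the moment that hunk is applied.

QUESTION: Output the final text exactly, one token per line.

Hunk 1: at line 3 remove [dgkb,ftbay,tfuh] add [rtpd] -> 7 lines: maw dhb fgiev aho rtpd qowh pdcre
Hunk 2: at line 1 remove [fgiev,aho,rtpd] add [sip,swuk,jliei] -> 7 lines: maw dhb sip swuk jliei qowh pdcre
Hunk 3: at line 1 remove [sip,swuk,jliei] add [vluu] -> 5 lines: maw dhb vluu qowh pdcre
Hunk 4: at line 1 remove [vluu] add [nmws] -> 5 lines: maw dhb nmws qowh pdcre
Hunk 5: at line 1 remove [dhb,nmws,qowh] add [ngpfe,snapj] -> 4 lines: maw ngpfe snapj pdcre

Answer: maw
ngpfe
snapj
pdcre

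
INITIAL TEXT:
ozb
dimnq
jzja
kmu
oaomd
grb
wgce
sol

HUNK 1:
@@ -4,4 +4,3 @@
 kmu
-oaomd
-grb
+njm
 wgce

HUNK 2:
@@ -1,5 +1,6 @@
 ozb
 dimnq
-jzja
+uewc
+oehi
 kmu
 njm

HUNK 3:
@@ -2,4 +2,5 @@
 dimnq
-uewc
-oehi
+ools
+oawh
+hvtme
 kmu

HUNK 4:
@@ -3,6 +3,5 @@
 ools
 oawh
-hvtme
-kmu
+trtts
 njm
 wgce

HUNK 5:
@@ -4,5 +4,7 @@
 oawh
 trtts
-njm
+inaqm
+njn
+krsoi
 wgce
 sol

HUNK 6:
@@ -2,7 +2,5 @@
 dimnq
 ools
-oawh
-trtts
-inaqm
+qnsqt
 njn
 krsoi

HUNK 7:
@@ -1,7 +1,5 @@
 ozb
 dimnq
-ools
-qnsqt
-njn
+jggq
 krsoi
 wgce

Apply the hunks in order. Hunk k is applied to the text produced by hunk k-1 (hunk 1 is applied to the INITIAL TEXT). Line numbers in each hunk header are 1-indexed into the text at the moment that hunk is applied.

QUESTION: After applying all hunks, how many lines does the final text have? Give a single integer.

Answer: 6

Derivation:
Hunk 1: at line 4 remove [oaomd,grb] add [njm] -> 7 lines: ozb dimnq jzja kmu njm wgce sol
Hunk 2: at line 1 remove [jzja] add [uewc,oehi] -> 8 lines: ozb dimnq uewc oehi kmu njm wgce sol
Hunk 3: at line 2 remove [uewc,oehi] add [ools,oawh,hvtme] -> 9 lines: ozb dimnq ools oawh hvtme kmu njm wgce sol
Hunk 4: at line 3 remove [hvtme,kmu] add [trtts] -> 8 lines: ozb dimnq ools oawh trtts njm wgce sol
Hunk 5: at line 4 remove [njm] add [inaqm,njn,krsoi] -> 10 lines: ozb dimnq ools oawh trtts inaqm njn krsoi wgce sol
Hunk 6: at line 2 remove [oawh,trtts,inaqm] add [qnsqt] -> 8 lines: ozb dimnq ools qnsqt njn krsoi wgce sol
Hunk 7: at line 1 remove [ools,qnsqt,njn] add [jggq] -> 6 lines: ozb dimnq jggq krsoi wgce sol
Final line count: 6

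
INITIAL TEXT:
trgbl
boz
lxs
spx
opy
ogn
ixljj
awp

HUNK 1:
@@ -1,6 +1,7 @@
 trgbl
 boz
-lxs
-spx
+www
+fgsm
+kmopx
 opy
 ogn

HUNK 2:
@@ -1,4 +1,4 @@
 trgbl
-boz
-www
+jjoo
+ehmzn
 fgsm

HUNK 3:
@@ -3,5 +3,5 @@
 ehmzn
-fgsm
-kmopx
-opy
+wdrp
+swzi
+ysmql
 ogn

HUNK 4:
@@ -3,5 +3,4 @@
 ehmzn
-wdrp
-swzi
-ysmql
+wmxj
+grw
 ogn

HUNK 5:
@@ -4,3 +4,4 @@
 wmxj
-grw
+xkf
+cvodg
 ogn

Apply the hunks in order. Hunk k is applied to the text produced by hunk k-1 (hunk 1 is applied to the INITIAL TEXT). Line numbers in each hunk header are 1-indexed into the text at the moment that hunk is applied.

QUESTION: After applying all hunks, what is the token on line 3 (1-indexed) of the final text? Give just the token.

Answer: ehmzn

Derivation:
Hunk 1: at line 1 remove [lxs,spx] add [www,fgsm,kmopx] -> 9 lines: trgbl boz www fgsm kmopx opy ogn ixljj awp
Hunk 2: at line 1 remove [boz,www] add [jjoo,ehmzn] -> 9 lines: trgbl jjoo ehmzn fgsm kmopx opy ogn ixljj awp
Hunk 3: at line 3 remove [fgsm,kmopx,opy] add [wdrp,swzi,ysmql] -> 9 lines: trgbl jjoo ehmzn wdrp swzi ysmql ogn ixljj awp
Hunk 4: at line 3 remove [wdrp,swzi,ysmql] add [wmxj,grw] -> 8 lines: trgbl jjoo ehmzn wmxj grw ogn ixljj awp
Hunk 5: at line 4 remove [grw] add [xkf,cvodg] -> 9 lines: trgbl jjoo ehmzn wmxj xkf cvodg ogn ixljj awp
Final line 3: ehmzn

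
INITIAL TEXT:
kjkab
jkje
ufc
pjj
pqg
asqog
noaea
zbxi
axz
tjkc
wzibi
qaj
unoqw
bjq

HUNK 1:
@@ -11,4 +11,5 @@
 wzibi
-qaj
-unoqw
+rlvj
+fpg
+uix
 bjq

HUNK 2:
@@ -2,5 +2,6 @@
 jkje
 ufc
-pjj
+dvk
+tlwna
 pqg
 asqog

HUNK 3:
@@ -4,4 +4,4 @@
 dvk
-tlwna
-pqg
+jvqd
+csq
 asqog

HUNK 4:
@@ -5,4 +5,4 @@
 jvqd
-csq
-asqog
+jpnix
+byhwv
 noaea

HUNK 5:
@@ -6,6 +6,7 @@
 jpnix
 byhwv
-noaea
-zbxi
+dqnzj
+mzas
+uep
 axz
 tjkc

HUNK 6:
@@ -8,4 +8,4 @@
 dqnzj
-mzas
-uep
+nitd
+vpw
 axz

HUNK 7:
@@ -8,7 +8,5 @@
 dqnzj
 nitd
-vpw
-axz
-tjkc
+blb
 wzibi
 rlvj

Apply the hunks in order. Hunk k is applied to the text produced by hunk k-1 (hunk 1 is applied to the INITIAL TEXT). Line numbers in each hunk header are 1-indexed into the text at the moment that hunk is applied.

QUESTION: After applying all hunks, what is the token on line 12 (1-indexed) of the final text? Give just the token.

Answer: rlvj

Derivation:
Hunk 1: at line 11 remove [qaj,unoqw] add [rlvj,fpg,uix] -> 15 lines: kjkab jkje ufc pjj pqg asqog noaea zbxi axz tjkc wzibi rlvj fpg uix bjq
Hunk 2: at line 2 remove [pjj] add [dvk,tlwna] -> 16 lines: kjkab jkje ufc dvk tlwna pqg asqog noaea zbxi axz tjkc wzibi rlvj fpg uix bjq
Hunk 3: at line 4 remove [tlwna,pqg] add [jvqd,csq] -> 16 lines: kjkab jkje ufc dvk jvqd csq asqog noaea zbxi axz tjkc wzibi rlvj fpg uix bjq
Hunk 4: at line 5 remove [csq,asqog] add [jpnix,byhwv] -> 16 lines: kjkab jkje ufc dvk jvqd jpnix byhwv noaea zbxi axz tjkc wzibi rlvj fpg uix bjq
Hunk 5: at line 6 remove [noaea,zbxi] add [dqnzj,mzas,uep] -> 17 lines: kjkab jkje ufc dvk jvqd jpnix byhwv dqnzj mzas uep axz tjkc wzibi rlvj fpg uix bjq
Hunk 6: at line 8 remove [mzas,uep] add [nitd,vpw] -> 17 lines: kjkab jkje ufc dvk jvqd jpnix byhwv dqnzj nitd vpw axz tjkc wzibi rlvj fpg uix bjq
Hunk 7: at line 8 remove [vpw,axz,tjkc] add [blb] -> 15 lines: kjkab jkje ufc dvk jvqd jpnix byhwv dqnzj nitd blb wzibi rlvj fpg uix bjq
Final line 12: rlvj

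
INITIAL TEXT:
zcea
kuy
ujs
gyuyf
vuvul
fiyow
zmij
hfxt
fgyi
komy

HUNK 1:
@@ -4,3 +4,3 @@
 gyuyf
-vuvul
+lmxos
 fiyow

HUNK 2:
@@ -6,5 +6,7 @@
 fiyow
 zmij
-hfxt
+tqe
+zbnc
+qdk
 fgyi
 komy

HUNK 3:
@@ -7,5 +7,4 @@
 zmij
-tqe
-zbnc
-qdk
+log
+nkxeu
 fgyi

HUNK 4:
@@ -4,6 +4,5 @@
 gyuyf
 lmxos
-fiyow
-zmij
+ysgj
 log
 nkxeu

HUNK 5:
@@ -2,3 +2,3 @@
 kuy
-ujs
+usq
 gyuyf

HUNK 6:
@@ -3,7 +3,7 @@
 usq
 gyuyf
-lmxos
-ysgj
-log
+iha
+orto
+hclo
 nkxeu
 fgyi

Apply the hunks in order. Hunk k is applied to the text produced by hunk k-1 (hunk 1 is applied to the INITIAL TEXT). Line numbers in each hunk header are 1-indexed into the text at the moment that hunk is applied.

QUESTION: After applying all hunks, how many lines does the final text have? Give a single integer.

Answer: 10

Derivation:
Hunk 1: at line 4 remove [vuvul] add [lmxos] -> 10 lines: zcea kuy ujs gyuyf lmxos fiyow zmij hfxt fgyi komy
Hunk 2: at line 6 remove [hfxt] add [tqe,zbnc,qdk] -> 12 lines: zcea kuy ujs gyuyf lmxos fiyow zmij tqe zbnc qdk fgyi komy
Hunk 3: at line 7 remove [tqe,zbnc,qdk] add [log,nkxeu] -> 11 lines: zcea kuy ujs gyuyf lmxos fiyow zmij log nkxeu fgyi komy
Hunk 4: at line 4 remove [fiyow,zmij] add [ysgj] -> 10 lines: zcea kuy ujs gyuyf lmxos ysgj log nkxeu fgyi komy
Hunk 5: at line 2 remove [ujs] add [usq] -> 10 lines: zcea kuy usq gyuyf lmxos ysgj log nkxeu fgyi komy
Hunk 6: at line 3 remove [lmxos,ysgj,log] add [iha,orto,hclo] -> 10 lines: zcea kuy usq gyuyf iha orto hclo nkxeu fgyi komy
Final line count: 10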